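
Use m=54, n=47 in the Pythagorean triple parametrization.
(707, 5076, 5125)

Euclid's formula: a = m² - n², b = 2mn, c = m² + n²
m = 54, n = 47
a = 54² - 47² = 2916 - 2209 = 707
b = 2 × 54 × 47 = 5076
c = 54² + 47² = 2916 + 2209 = 5125
Verification: 707² + 5076² = 499849 + 25765776 = 26265625 = 5125² ✓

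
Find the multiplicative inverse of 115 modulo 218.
91

gcd(115, 218) = 1, so the inverse exists.
Extended Euclidean algorithm on (218, 115):
218 = 1 × 115 + 103  ⟹  103 = (1)·218 + (-1)·115
115 = 1 × 103 + 12  ⟹  12 = (-1)·218 + (2)·115
103 = 8 × 12 + 7  ⟹  7 = (9)·218 + (-17)·115
12 = 1 × 7 + 5  ⟹  5 = (-10)·218 + (19)·115
7 = 1 × 5 + 2  ⟹  2 = (19)·218 + (-36)·115
5 = 2 × 2 + 1  ⟹  1 = (-48)·218 + (91)·115
So (91)·115 ≡ 1 (mod 218), i.e. 115^(-1) ≡ 91 (mod 218).
Check: 115 × 91 = 10465 ≡ 1 (mod 218)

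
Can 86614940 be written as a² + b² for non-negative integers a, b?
Not possible

Factorization: 86614940 = 2^2 × 5 × 163^3
By Fermat: n is sum of two squares iff every prime p ≡ 3 (mod 4) appears to even power.
Prime(s) ≡ 3 (mod 4) with odd exponent: [(163, 3)]
Therefore 86614940 cannot be expressed as a² + b².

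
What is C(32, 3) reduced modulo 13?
7

Using Lucas' theorem:
Write n=32 and k=3 in base 13:
n in base 13: [2, 6]
k in base 13: [0, 3]
C(32,3) mod 13 = ∏ C(n_i, k_i) mod 13
Digit binomials (mod 13): C(2,0) = 1; C(6,3) = 20 ≡ 7
Product: 1 × 7 = 7 ≡ 7 (mod 13)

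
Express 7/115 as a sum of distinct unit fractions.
1/17 + 1/489 + 1/955995

Greedy algorithm:
7/115: ceiling(115/7) = 17, use 1/17
4/1955: ceiling(1955/4) = 489, use 1/489
1/955995: ceiling(955995/1) = 955995, use 1/955995
Result: 7/115 = 1/17 + 1/489 + 1/955995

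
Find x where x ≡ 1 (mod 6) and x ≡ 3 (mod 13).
55

Using Chinese Remainder Theorem:
M = 6 × 13 = 78
M1 = 13, M2 = 6
y1 = 13^(-1) mod 6 = 1
y2 = 6^(-1) mod 13 = 11
x = (1×13×1 + 3×6×11) mod 78 = 55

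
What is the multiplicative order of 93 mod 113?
112

113 is prime, so ord(93) divides φ(113) = 112.
Divisors of 112: 1, 2, 4, 7, 8, 14, 16, 28, 56, 112.
Repeated squaring: 93^1 ≡ 93, 93^2 ≡ 61, 93^4 ≡ 105, 93^8 ≡ 64, 93^16 ≡ 28, 93^32 ≡ 106, 93^64 ≡ 49 (mod 113).
Test 93^d mod 113 for each divisor d in increasing order:
93^1 ≡ 93
93^2 ≡ 61
93^4 ≡ 105
93^7 = 93^4·93^2·93^1 ≡ 42
93^8 ≡ 64
93^14 = 93^8·93^4·93^2 ≡ 69
93^16 ≡ 28
93^28 = 93^16·93^8·93^4 ≡ 15
93^56 = 93^32·93^16·93^8 ≡ 112
93^112 = 93^64·93^32·93^16 ≡ 1  ← first divisor giving 1
The order is 112.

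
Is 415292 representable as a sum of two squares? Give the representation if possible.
Not possible

Factorization: 415292 = 2^2 × 47^3
By Fermat: n is sum of two squares iff every prime p ≡ 3 (mod 4) appears to even power.
Prime(s) ≡ 3 (mod 4) with odd exponent: [(47, 3)]
Therefore 415292 cannot be expressed as a² + b².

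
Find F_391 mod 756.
265

Matrix identity: Q^n = [[F_(n+1), F_n], [F_n, F_(n-1)]] with Q = [[1,1],[1,0]].
n = 391 = 110000111₂. Square-and-multiply, entries mod 756:
Q^1 = [[1,1],[1,0]]
Q^3 = (Q^1)²·Q = [[3,2],[2,1]]
Q^6 = (Q^3)² = [[13,8],[8,5]]
Q^12 = (Q^6)² = [[233,144],[144,89]]
Q^24 = (Q^12)² = [[181,252],[252,685]]
Q^48 = (Q^24)² = [[253,504],[504,505]]
Q^97 = (Q^48)²·Q = [[1,505],[505,252]]
Q^195 = (Q^97)²·Q = [[255,254],[254,1]]
Q^391 = (Q^195)²·Q = [[273,265],[265,8]]
F_391 mod 756 = Q^391[0][1] = 265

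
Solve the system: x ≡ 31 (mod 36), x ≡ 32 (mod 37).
1327

Using Chinese Remainder Theorem:
M = 36 × 37 = 1332
M1 = 37, M2 = 36
y1 = 37^(-1) mod 36 = 1
y2 = 36^(-1) mod 37 = 36
x = (31×37×1 + 32×36×36) mod 1332 = 1327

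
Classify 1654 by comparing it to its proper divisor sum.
deficient

Proper divisors of 1654: sum = 1 + 2 + 827 = 830
Since 830 < 1654, 1654 is deficient.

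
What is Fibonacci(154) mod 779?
74

Matrix identity: Q^n = [[F_(n+1), F_n], [F_n, F_(n-1)]] with Q = [[1,1],[1,0]].
n = 154 = 10011010₂. Square-and-multiply, entries mod 779:
Q^1 = [[1,1],[1,0]]
Q^2 = (Q^1)² = [[2,1],[1,1]]
Q^4 = (Q^2)² = [[5,3],[3,2]]
Q^9 = (Q^4)²·Q = [[55,34],[34,21]]
Q^19 = (Q^9)²·Q = [[533,286],[286,247]]
Q^38 = (Q^19)² = [[534,286],[286,248]]
Q^77 = (Q^38)²·Q = [[122,43],[43,79]]
Q^154 = (Q^77)² = [[374,74],[74,300]]
F_154 mod 779 = Q^154[0][1] = 74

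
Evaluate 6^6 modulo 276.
12

Repeated squaring. Binary of 6 = 110.
6^1 ≡ 6 (mod 276); 6^2 ≡ 36 (mod 276); 6^4 ≡ 192 (mod 276)
6^6 = 6^2 × 6^4 ≡ 12 (mod 276)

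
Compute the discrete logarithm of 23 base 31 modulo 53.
39

Baby-step giant-step with step n = ⌈√53⌉ = 8.
Baby steps 31^j mod 53 (j:value) for j=0..7: 0:1, 1:31, 2:7, 3:5, 4:49, 5:35, 6:25, 7:33.
Giant-step multiplier: 31^(-8) ≡ 31^(52-8) = 31^44 ≡ 10 (mod 53).
Giant steps γ_i = 23·10^i mod 53: γ_0=23, γ_1=18, γ_2=21, γ_3=51, γ_4=33 (in table at j=7).
x = i·n + j = 4·8 + 7 = 39.
Check: 31^39 ≡ 23 (mod 53).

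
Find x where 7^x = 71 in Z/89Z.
54

Baby-step giant-step with step n = ⌈√89⌉ = 10.
Baby steps 7^j mod 89 (j:value) for j=0..9: 0:1, 1:7, 2:49, 3:76, 4:87, 5:75, 6:80, 7:26, 8:4, 9:28.
Giant-step multiplier: 7^(-10) ≡ 7^(88-10) = 7^78 ≡ 5 (mod 89).
Giant steps γ_i = 71·5^i mod 89: γ_0=71, γ_1=88, γ_2=84, γ_3=64, γ_4=53, γ_5=87 (in table at j=4).
x = i·n + j = 5·10 + 4 = 54.
Check: 7^54 ≡ 71 (mod 89).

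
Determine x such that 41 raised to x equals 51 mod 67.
53

Baby-step giant-step with step n = ⌈√67⌉ = 9.
Baby steps 41^j mod 67 (j:value) for j=0..8: 0:1, 1:41, 2:6, 3:45, 4:36, 5:2, 6:15, 7:12, 8:23.
Giant-step multiplier: 41^(-9) ≡ 41^(66-9) = 41^57 ≡ 27 (mod 67).
Giant steps γ_i = 51·27^i mod 67: γ_0=51, γ_1=37, γ_2=61, γ_3=39, γ_4=48, γ_5=23 (in table at j=8).
x = i·n + j = 5·9 + 8 = 53.
Check: 41^53 ≡ 51 (mod 67).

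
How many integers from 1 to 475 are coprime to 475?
360

475 = 5^2 × 19
φ(n) = n × ∏(1 - 1/p) for each prime p dividing n
φ(475) = 475 × (1 - 1/5) × (1 - 1/19) = 360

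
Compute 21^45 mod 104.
21

Repeated squaring. Binary of 45 = 101101.
21^1 ≡ 21 (mod 104); 21^2 ≡ 25 (mod 104); 21^4 ≡ 1 (mod 104); 21^8 ≡ 1 (mod 104); 21^16 ≡ 1 (mod 104); 21^32 ≡ 1 (mod 104)
21^45 = 21^1 × 21^4 × 21^8 × 21^32 ≡ 21 (mod 104)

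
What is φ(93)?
60

93 = 3 × 31
φ(n) = n × ∏(1 - 1/p) for each prime p dividing n
φ(93) = 93 × (1 - 1/3) × (1 - 1/31) = 60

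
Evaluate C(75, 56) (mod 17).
16

Using Lucas' theorem:
Write n=75 and k=56 in base 17:
n in base 17: [4, 7]
k in base 17: [3, 5]
C(75,56) mod 17 = ∏ C(n_i, k_i) mod 17
Digit binomials (mod 17): C(4,3) = 4; C(7,5) = 21 ≡ 4
Product: 4 × 4 = 16 ≡ 16 (mod 17)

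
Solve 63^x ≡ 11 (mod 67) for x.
13

Baby-step giant-step with step n = ⌈√67⌉ = 9.
Baby steps 63^j mod 67 (j:value) for j=0..8: 0:1, 1:63, 2:16, 3:3, 4:55, 5:48, 6:9, 7:31, 8:10.
Giant-step multiplier: 63^(-9) ≡ 63^(66-9) = 63^57 ≡ 5 (mod 67).
Giant steps γ_i = 11·5^i mod 67: γ_0=11, γ_1=55 (in table at j=4).
x = i·n + j = 1·9 + 4 = 13.
Check: 63^13 ≡ 11 (mod 67).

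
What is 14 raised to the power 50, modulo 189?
70

Repeated squaring. Binary of 50 = 110010.
14^1 ≡ 14 (mod 189); 14^2 ≡ 7 (mod 189); 14^4 ≡ 49 (mod 189); 14^8 ≡ 133 (mod 189); 14^16 ≡ 112 (mod 189); 14^32 ≡ 70 (mod 189)
14^50 = 14^2 × 14^16 × 14^32 ≡ 70 (mod 189)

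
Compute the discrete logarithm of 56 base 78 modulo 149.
85

Baby-step giant-step with step n = ⌈√149⌉ = 13.
Baby steps 78^j mod 149 (j:value) for j=0..12: 0:1, 1:78, 2:124, 3:136, 4:29, 5:27, 6:20, 7:70, 8:96, 9:38, 10:133, 11:93, 12:102.
Giant-step multiplier: 78^(-13) ≡ 78^(148-13) = 78^135 ≡ 48 (mod 149).
Giant steps γ_i = 56·48^i mod 149: γ_0=56, γ_1=6, γ_2=139, γ_3=116, γ_4=55, γ_5=107, γ_6=70 (in table at j=7).
x = i·n + j = 6·13 + 7 = 85.
Check: 78^85 ≡ 56 (mod 149).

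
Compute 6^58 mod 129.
6

Repeated squaring. Binary of 58 = 111010.
6^1 ≡ 6 (mod 129); 6^2 ≡ 36 (mod 129); 6^4 ≡ 6 (mod 129); 6^8 ≡ 36 (mod 129); 6^16 ≡ 6 (mod 129); 6^32 ≡ 36 (mod 129)
6^58 = 6^2 × 6^8 × 6^16 × 6^32 ≡ 6 (mod 129)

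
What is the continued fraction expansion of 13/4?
[3; 4]

Euclidean algorithm steps:
13 = 3 × 4 + 1
4 = 4 × 1 + 0
Continued fraction: [3; 4]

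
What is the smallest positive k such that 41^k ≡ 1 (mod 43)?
7

43 is prime, so ord(41) divides φ(43) = 42.
Divisors of 42: 1, 2, 3, 6, 7, 14, 21, 42.
Repeated squaring: 41^1 ≡ 41, 41^2 ≡ 4, 41^4 ≡ 16, 41^8 ≡ 41, 41^16 ≡ 4, 41^32 ≡ 16 (mod 43).
Test 41^d mod 43 for each divisor d in increasing order:
41^1 ≡ 41
41^2 ≡ 4
41^3 = 41^2·41^1 ≡ 35
41^6 = 41^4·41^2 ≡ 21
41^7 = 41^4·41^2·41^1 ≡ 1  ← first divisor giving 1
The order is 7.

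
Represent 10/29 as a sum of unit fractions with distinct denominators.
1/3 + 1/87

Greedy algorithm:
10/29: ceiling(29/10) = 3, use 1/3
1/87: ceiling(87/1) = 87, use 1/87
Result: 10/29 = 1/3 + 1/87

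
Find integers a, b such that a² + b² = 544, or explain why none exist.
12² + 20² (a=12, b=20)

Factorization: 544 = 2^5 × 17
By Fermat: n is sum of two squares iff every prime p ≡ 3 (mod 4) appears to even power.
All primes ≡ 3 (mod 4) appear to even power.
Search a = 0, 1, 2, … for 544 - a² a perfect square: first hit at a = 12: 544 - 144 = 400 = 20².
544 = 12² + 20² = 144 + 400 ✓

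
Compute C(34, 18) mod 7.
6

Using Lucas' theorem:
Write n=34 and k=18 in base 7:
n in base 7: [4, 6]
k in base 7: [2, 4]
C(34,18) mod 7 = ∏ C(n_i, k_i) mod 7
Digit binomials (mod 7): C(4,2) = 6; C(6,4) = 15 ≡ 1
Product: 6 × 1 = 6 ≡ 6 (mod 7)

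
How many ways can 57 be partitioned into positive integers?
614154

p(n) counts ways to write n as a sum of positive integers (order ignored).
Euler's pentagonal recurrence: p(k) = p(k-1) + p(k-2) - p(k-5) - p(k-7) + p(k-12) + p(k-15) - ... (offsets j(3j∓1)/2, signs ++--, p(0)=1, p(<0)=0).
DP table for k = 0..56: p(0)=1, p(1)=1, p(2)=2, p(3)=3, p(4)=5, p(5)=7, p(6)=11, p(7)=15, p(8)=22, p(9)=30, p(10)=42, p(11)=56, p(12)=77, p(13)=101, p(14)=135, p(15)=176, p(16)=231, p(17)=297, p(18)=385, p(19)=490, p(20)=627, p(21)=792, p(22)=1002, p(23)=1255, p(24)=1575, p(25)=1958, p(26)=2436, p(27)=3010, p(28)=3718, p(29)=4565, p(30)=5604, p(31)=6842, p(32)=8349, p(33)=10143, p(34)=12310, p(35)=14883, p(36)=17977, p(37)=21637, p(38)=26015, p(39)=31185, p(40)=37338, p(41)=44583, p(42)=53174, p(43)=63261, p(44)=75175, p(45)=89134, p(46)=105558, p(47)=124754, p(48)=147273, p(49)=173525, p(50)=204226, p(51)=239943, p(52)=281589, p(53)=329931, p(54)=386155, p(55)=451276, p(56)=526823.
Final step: p(57) = p(56) + p(55) - p(52) - p(50) + p(45) + p(42) - p(35) - p(31) + p(22) + p(17) - p(6) - p(0)
= 526823 + 451276 - 281589 - 204226 + 89134 + 53174 - 14883 - 6842 + 1002 + 297 - 11 - 1
= 614154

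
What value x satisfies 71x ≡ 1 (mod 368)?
311

gcd(71, 368) = 1, so the inverse exists.
Extended Euclidean algorithm on (368, 71):
368 = 5 × 71 + 13  ⟹  13 = (1)·368 + (-5)·71
71 = 5 × 13 + 6  ⟹  6 = (-5)·368 + (26)·71
13 = 2 × 6 + 1  ⟹  1 = (11)·368 + (-57)·71
So (-57)·71 ≡ 1 (mod 368), i.e. 71^(-1) ≡ -57 ≡ 311 (mod 368).
Check: 71 × 311 = 22081 ≡ 1 (mod 368)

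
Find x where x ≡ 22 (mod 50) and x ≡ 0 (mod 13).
572

Using Chinese Remainder Theorem:
M = 50 × 13 = 650
M1 = 13, M2 = 50
y1 = 13^(-1) mod 50 = 27
y2 = 50^(-1) mod 13 = 6
x = (22×13×27 + 0×50×6) mod 650 = 572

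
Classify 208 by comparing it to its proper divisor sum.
abundant

Proper divisors of 208: sum = 1 + 2 + 4 + 8 + 13 + 16 + 26 + 52 + 104 = 226
Since 226 > 208, 208 is abundant.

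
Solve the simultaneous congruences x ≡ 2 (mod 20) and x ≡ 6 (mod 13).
162

Using Chinese Remainder Theorem:
M = 20 × 13 = 260
M1 = 13, M2 = 20
y1 = 13^(-1) mod 20 = 17
y2 = 20^(-1) mod 13 = 2
x = (2×13×17 + 6×20×2) mod 260 = 162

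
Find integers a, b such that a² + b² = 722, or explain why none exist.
19² + 19² (a=19, b=19)

Factorization: 722 = 2 × 19^2
By Fermat: n is sum of two squares iff every prime p ≡ 3 (mod 4) appears to even power.
All primes ≡ 3 (mod 4) appear to even power.
Search a = 0, 1, 2, … for 722 - a² a perfect square: first hit at a = 19: 722 - 361 = 361 = 19².
722 = 19² + 19² = 361 + 361 ✓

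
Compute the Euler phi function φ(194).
96

194 = 2 × 97
φ(n) = n × ∏(1 - 1/p) for each prime p dividing n
φ(194) = 194 × (1 - 1/2) × (1 - 1/97) = 96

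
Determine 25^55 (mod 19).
6

Repeated squaring. Binary of 55 = 110111.
25^1 ≡ 6 (mod 19); 25^2 ≡ 17 (mod 19); 25^4 ≡ 4 (mod 19); 25^8 ≡ 16 (mod 19); 25^16 ≡ 9 (mod 19); 25^32 ≡ 5 (mod 19)
25^55 = 25^1 × 25^2 × 25^4 × 25^16 × 25^32 ≡ 6 (mod 19)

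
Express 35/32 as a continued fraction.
[1; 10, 1, 2]

Euclidean algorithm steps:
35 = 1 × 32 + 3
32 = 10 × 3 + 2
3 = 1 × 2 + 1
2 = 2 × 1 + 0
Continued fraction: [1; 10, 1, 2]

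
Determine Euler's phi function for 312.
96

312 = 2^3 × 3 × 13
φ(n) = n × ∏(1 - 1/p) for each prime p dividing n
φ(312) = 312 × (1 - 1/2) × (1 - 1/3) × (1 - 1/13) = 96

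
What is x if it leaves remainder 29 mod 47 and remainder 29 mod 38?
29

Using Chinese Remainder Theorem:
M = 47 × 38 = 1786
M1 = 38, M2 = 47
y1 = 38^(-1) mod 47 = 26
y2 = 47^(-1) mod 38 = 17
x = (29×38×26 + 29×47×17) mod 1786 = 29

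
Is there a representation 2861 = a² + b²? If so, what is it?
19² + 50² (a=19, b=50)

Factorization: 2861 = 2861
By Fermat: n is sum of two squares iff every prime p ≡ 3 (mod 4) appears to even power.
All primes ≡ 3 (mod 4) appear to even power.
Search a = 0, 1, 2, … for 2861 - a² a perfect square: first hit at a = 19: 2861 - 361 = 2500 = 50².
2861 = 19² + 50² = 361 + 2500 ✓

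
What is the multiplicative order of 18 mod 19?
2

19 is prime, so ord(18) divides φ(19) = 18.
Divisors of 18: 1, 2, 3, 6, 9, 18.
Repeated squaring: 18^1 ≡ 18, 18^2 ≡ 1, 18^4 ≡ 1, 18^8 ≡ 1, 18^16 ≡ 1 (mod 19).
Test 18^d mod 19 for each divisor d in increasing order:
18^1 ≡ 18
18^2 ≡ 1  ← first divisor giving 1
The order is 2.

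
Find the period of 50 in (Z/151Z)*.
25

151 is prime, so ord(50) divides φ(151) = 150.
Divisors of 150: 1, 2, 3, 5, 6, 10, 15, 25, 30, 50, 75, 150.
Repeated squaring: 50^1 ≡ 50, 50^2 ≡ 84, 50^4 ≡ 110, 50^8 ≡ 20, 50^16 ≡ 98, 50^32 ≡ 91, 50^64 ≡ 127, 50^128 ≡ 123 (mod 151).
Test 50^d mod 151 for each divisor d in increasing order:
50^1 ≡ 50
50^2 ≡ 84
50^3 = 50^2·50^1 ≡ 123
50^5 = 50^4·50^1 ≡ 64
50^6 = 50^4·50^2 ≡ 29
50^10 = 50^8·50^2 ≡ 19
50^15 = 50^8·50^4·50^2·50^1 ≡ 8
50^25 = 50^16·50^8·50^1 ≡ 1  ← first divisor giving 1
The order is 25.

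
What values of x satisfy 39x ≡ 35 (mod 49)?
x ≡ 21 (mod 49)

gcd(39, 49) = 1, which divides 35, so solutions exist.
Find 39^(-1) mod 49 by the extended Euclidean algorithm:
49 = 1 × 39 + 10  ⟹  10 = (1)·49 + (-1)·39
39 = 3 × 10 + 9  ⟹  9 = (-3)·49 + (4)·39
10 = 1 × 9 + 1  ⟹  1 = (4)·49 + (-5)·39
So (-5)·39 ≡ 1 (mod 49), i.e. 39^(-1) ≡ -5 ≡ 44 (mod 49).
x ≡ 44 × 35 = 1540 ≡ 21 (mod 49).
Check: 39 × 21 = 819 ≡ 35 (mod 49).
Unique solution: x ≡ 21 (mod 49)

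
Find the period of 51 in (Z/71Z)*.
14

71 is prime, so ord(51) divides φ(71) = 70.
Divisors of 70: 1, 2, 5, 7, 10, 14, 35, 70.
Repeated squaring: 51^1 ≡ 51, 51^2 ≡ 45, 51^4 ≡ 37, 51^8 ≡ 20, 51^16 ≡ 45, 51^32 ≡ 37, 51^64 ≡ 20 (mod 71).
Test 51^d mod 71 for each divisor d in increasing order:
51^1 ≡ 51
51^2 ≡ 45
51^5 = 51^4·51^1 ≡ 41
51^7 = 51^4·51^2·51^1 ≡ 70
51^10 = 51^8·51^2 ≡ 48
51^14 = 51^8·51^4·51^2 ≡ 1  ← first divisor giving 1
The order is 14.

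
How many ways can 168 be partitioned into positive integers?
228204732751

p(n) counts ways to write n as a sum of positive integers (order ignored).
Euler's pentagonal recurrence: p(k) = p(k-1) + p(k-2) - p(k-5) - p(k-7) + p(k-12) + p(k-15) - ... (offsets j(3j∓1)/2, signs ++--, p(0)=1, p(<0)=0).
DP table for k = 0..167: p(0)=1, p(1)=1, p(2)=2, p(3)=3, p(4)=5, p(5)=7, p(6)=11, p(7)=15, p(8)=22, p(9)=30, p(10)=42, p(11)=56, p(12)=77, p(13)=101, p(14)=135, p(15)=176, p(16)=231, p(17)=297, p(18)=385, p(19)=490, p(20)=627, p(21)=792, p(22)=1002, p(23)=1255, p(24)=1575, p(25)=1958, p(26)=2436, p(27)=3010, p(28)=3718, p(29)=4565, p(30)=5604, p(31)=6842, p(32)=8349, p(33)=10143, p(34)=12310, p(35)=14883, p(36)=17977, p(37)=21637, p(38)=26015, p(39)=31185, p(40)=37338, p(41)=44583, p(42)=53174, p(43)=63261, p(44)=75175, p(45)=89134, p(46)=105558, p(47)=124754, p(48)=147273, p(49)=173525, p(50)=204226, p(51)=239943, p(52)=281589, p(53)=329931, p(54)=386155, p(55)=451276, p(56)=526823, p(57)=614154, p(58)=715220, p(59)=831820, p(60)=966467, p(61)=1121505, p(62)=1300156, p(63)=1505499, p(64)=1741630, p(65)=2012558, p(66)=2323520, p(67)=2679689, p(68)=3087735, p(69)=3554345, p(70)=4087968, p(71)=4697205, p(72)=5392783, p(73)=6185689, p(74)=7089500, p(75)=8118264, p(76)=9289091, p(77)=10619863, p(78)=12132164, p(79)=13848650, p(80)=15796476, p(81)=18004327, p(82)=20506255, p(83)=23338469, p(84)=26543660, p(85)=30167357, p(86)=34262962, p(87)=38887673, p(88)=44108109, p(89)=49995925, p(90)=56634173, p(91)=64112359, p(92)=72533807, p(93)=82010177, p(94)=92669720, p(95)=104651419, p(96)=118114304, p(97)=133230930, p(98)=150198136, p(99)=169229875, p(100)=190569292, p(101)=214481126, p(102)=241265379, p(103)=271248950, p(104)=304801365, p(105)=342325709, p(106)=384276336, p(107)=431149389, p(108)=483502844, p(109)=541946240, p(110)=607163746, p(111)=679903203, p(112)=761002156, p(113)=851376628, p(114)=952050665, p(115)=1064144451, p(116)=1188908248, p(117)=1327710076, p(118)=1482074143, p(119)=1653668665, p(120)=1844349560, p(121)=2056148051, p(122)=2291320912, p(123)=2552338241, p(124)=2841940500, p(125)=3163127352, p(126)=3519222692, p(127)=3913864295, p(128)=4351078600, p(129)=4835271870, p(130)=5371315400, p(131)=5964539504, p(132)=6620830889, p(133)=7346629512, p(134)=8149040695, p(135)=9035836076, p(136)=10015581680, p(137)=11097645016, p(138)=12292341831, p(139)=13610949895, p(140)=15065878135, p(141)=16670689208, p(142)=18440293320, p(143)=20390982757, p(144)=22540654445, p(145)=24908858009, p(146)=27517052599, p(147)=30388671978, p(148)=33549419497, p(149)=37027355200, p(150)=40853235313, p(151)=45060624582, p(152)=49686288421, p(153)=54770336324, p(154)=60356673280, p(155)=66493182097, p(156)=73232243759, p(157)=80630964769, p(158)=88751778802, p(159)=97662728555, p(160)=107438159466, p(161)=118159068427, p(162)=129913904637, p(163)=142798995930, p(164)=156919475295, p(165)=172389800255, p(166)=189334822579, p(167)=207890420102.
Final step: p(168) = p(167) + p(166) - p(163) - p(161) + p(156) + p(153) - p(146) - p(142) + p(133) + p(128) - p(117) - p(111) + p(98) + p(91) - p(76) - p(68) + p(51) + p(42) - p(23) - p(13)
= 207890420102 + 189334822579 - 142798995930 - 118159068427 + 73232243759 + 54770336324 - 27517052599 - 18440293320 + 7346629512 + 4351078600 - 1327710076 - 679903203 + 150198136 + 64112359 - 9289091 - 3087735 + 239943 + 53174 - 1255 - 101
= 228204732751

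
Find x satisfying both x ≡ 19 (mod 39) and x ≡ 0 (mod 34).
136

Using Chinese Remainder Theorem:
M = 39 × 34 = 1326
M1 = 34, M2 = 39
y1 = 34^(-1) mod 39 = 31
y2 = 39^(-1) mod 34 = 7
x = (19×34×31 + 0×39×7) mod 1326 = 136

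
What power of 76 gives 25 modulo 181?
156

Baby-step giant-step with step n = ⌈√181⌉ = 14.
Baby steps 76^j mod 181 (j:value) for j=0..13: 0:1, 1:76, 2:165, 3:51, 4:75, 5:89, 6:67, 7:24, 8:14, 9:159, 10:138, 11:171, 12:145, 13:160.
Giant-step multiplier: 76^(-14) ≡ 76^(180-14) = 76^166 ≡ 11 (mod 181).
Giant steps γ_i = 25·11^i mod 181: γ_0=25, γ_1=94, γ_2=129, γ_3=152, γ_4=43, γ_5=111, γ_6=135, γ_7=37, γ_8=45, γ_9=133, γ_10=15, γ_11=165 (in table at j=2).
x = i·n + j = 11·14 + 2 = 156.
Check: 76^156 ≡ 25 (mod 181).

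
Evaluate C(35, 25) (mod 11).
0

Using Lucas' theorem:
Write n=35 and k=25 in base 11:
n in base 11: [3, 2]
k in base 11: [2, 3]
C(35,25) mod 11 = ∏ C(n_i, k_i) mod 11
Digit binomials (mod 11): C(3,2) = 3; C(2,3) = 0 (k_i > n_i)
Product: 3 × 0 = 0 ≡ 0 (mod 11)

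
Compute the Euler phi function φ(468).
144

468 = 2^2 × 3^2 × 13
φ(n) = n × ∏(1 - 1/p) for each prime p dividing n
φ(468) = 468 × (1 - 1/2) × (1 - 1/3) × (1 - 1/13) = 144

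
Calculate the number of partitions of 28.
3718

p(n) counts ways to write n as a sum of positive integers (order ignored).
Euler's pentagonal recurrence: p(k) = p(k-1) + p(k-2) - p(k-5) - p(k-7) + p(k-12) + p(k-15) - ... (offsets j(3j∓1)/2, signs ++--, p(0)=1, p(<0)=0).
DP table for k = 0..27: p(0)=1, p(1)=1, p(2)=2, p(3)=3, p(4)=5, p(5)=7, p(6)=11, p(7)=15, p(8)=22, p(9)=30, p(10)=42, p(11)=56, p(12)=77, p(13)=101, p(14)=135, p(15)=176, p(16)=231, p(17)=297, p(18)=385, p(19)=490, p(20)=627, p(21)=792, p(22)=1002, p(23)=1255, p(24)=1575, p(25)=1958, p(26)=2436, p(27)=3010.
Final step: p(28) = p(27) + p(26) - p(23) - p(21) + p(16) + p(13) - p(6) - p(2)
= 3010 + 2436 - 1255 - 792 + 231 + 101 - 11 - 2
= 3718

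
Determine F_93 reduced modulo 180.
38

Matrix identity: Q^n = [[F_(n+1), F_n], [F_n, F_(n-1)]] with Q = [[1,1],[1,0]].
n = 93 = 1011101₂. Square-and-multiply, entries mod 180:
Q^1 = [[1,1],[1,0]]
Q^2 = (Q^1)² = [[2,1],[1,1]]
Q^5 = (Q^2)²·Q = [[8,5],[5,3]]
Q^11 = (Q^5)²·Q = [[144,89],[89,55]]
Q^23 = (Q^11)²·Q = [[108,37],[37,71]]
Q^46 = (Q^23)² = [[73,143],[143,110]]
Q^93 = (Q^46)²·Q = [[107,38],[38,69]]
F_93 mod 180 = Q^93[0][1] = 38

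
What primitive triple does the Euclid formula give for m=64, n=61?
(375, 7808, 7817)

Euclid's formula: a = m² - n², b = 2mn, c = m² + n²
m = 64, n = 61
a = 64² - 61² = 4096 - 3721 = 375
b = 2 × 64 × 61 = 7808
c = 64² + 61² = 4096 + 3721 = 7817
Verification: 375² + 7808² = 140625 + 60964864 = 61105489 = 7817² ✓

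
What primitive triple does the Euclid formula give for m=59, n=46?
(1365, 5428, 5597)

Euclid's formula: a = m² - n², b = 2mn, c = m² + n²
m = 59, n = 46
a = 59² - 46² = 3481 - 2116 = 1365
b = 2 × 59 × 46 = 5428
c = 59² + 46² = 3481 + 2116 = 5597
Verification: 1365² + 5428² = 1863225 + 29463184 = 31326409 = 5597² ✓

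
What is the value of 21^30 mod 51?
33

Repeated squaring. Binary of 30 = 11110.
21^1 ≡ 21 (mod 51); 21^2 ≡ 33 (mod 51); 21^4 ≡ 18 (mod 51); 21^8 ≡ 18 (mod 51); 21^16 ≡ 18 (mod 51)
21^30 = 21^2 × 21^4 × 21^8 × 21^16 ≡ 33 (mod 51)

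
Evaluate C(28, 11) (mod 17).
1

Using Lucas' theorem:
Write n=28 and k=11 in base 17:
n in base 17: [1, 11]
k in base 17: [0, 11]
C(28,11) mod 17 = ∏ C(n_i, k_i) mod 17
Digit binomials (mod 17): C(1,0) = 1; C(11,11) = 1
Product: 1 × 1 = 1 ≡ 1 (mod 17)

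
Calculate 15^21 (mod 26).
5

Repeated squaring. Binary of 21 = 10101.
15^1 ≡ 15 (mod 26); 15^2 ≡ 17 (mod 26); 15^4 ≡ 3 (mod 26); 15^8 ≡ 9 (mod 26); 15^16 ≡ 3 (mod 26)
15^21 = 15^1 × 15^4 × 15^16 ≡ 5 (mod 26)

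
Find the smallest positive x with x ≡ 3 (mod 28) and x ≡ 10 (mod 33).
703

Using Chinese Remainder Theorem:
M = 28 × 33 = 924
M1 = 33, M2 = 28
y1 = 33^(-1) mod 28 = 17
y2 = 28^(-1) mod 33 = 13
x = (3×33×17 + 10×28×13) mod 924 = 703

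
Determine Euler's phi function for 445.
352

445 = 5 × 89
φ(n) = n × ∏(1 - 1/p) for each prime p dividing n
φ(445) = 445 × (1 - 1/5) × (1 - 1/89) = 352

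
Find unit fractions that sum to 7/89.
1/13 + 1/579 + 1/669903

Greedy algorithm:
7/89: ceiling(89/7) = 13, use 1/13
2/1157: ceiling(1157/2) = 579, use 1/579
1/669903: ceiling(669903/1) = 669903, use 1/669903
Result: 7/89 = 1/13 + 1/579 + 1/669903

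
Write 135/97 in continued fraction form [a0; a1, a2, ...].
[1; 2, 1, 1, 4, 4]

Euclidean algorithm steps:
135 = 1 × 97 + 38
97 = 2 × 38 + 21
38 = 1 × 21 + 17
21 = 1 × 17 + 4
17 = 4 × 4 + 1
4 = 4 × 1 + 0
Continued fraction: [1; 2, 1, 1, 4, 4]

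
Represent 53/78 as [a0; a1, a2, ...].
[0; 1, 2, 8, 3]

Euclidean algorithm steps:
53 = 0 × 78 + 53
78 = 1 × 53 + 25
53 = 2 × 25 + 3
25 = 8 × 3 + 1
3 = 3 × 1 + 0
Continued fraction: [0; 1, 2, 8, 3]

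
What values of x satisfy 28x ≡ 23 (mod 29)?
x ≡ 6 (mod 29)

gcd(28, 29) = 1, which divides 23, so solutions exist.
Find 28^(-1) mod 29 by the extended Euclidean algorithm:
29 = 1 × 28 + 1  ⟹  1 = (1)·29 + (-1)·28
So (-1)·28 ≡ 1 (mod 29), i.e. 28^(-1) ≡ -1 ≡ 28 (mod 29).
x ≡ 28 × 23 = 644 ≡ 6 (mod 29).
Check: 28 × 6 = 168 ≡ 23 (mod 29).
Unique solution: x ≡ 6 (mod 29)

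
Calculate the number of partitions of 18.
385

p(n) counts ways to write n as a sum of positive integers (order ignored).
Euler's pentagonal recurrence: p(k) = p(k-1) + p(k-2) - p(k-5) - p(k-7) + p(k-12) + p(k-15) - ... (offsets j(3j∓1)/2, signs ++--, p(0)=1, p(<0)=0).
DP table for k = 0..17: p(0)=1, p(1)=1, p(2)=2, p(3)=3, p(4)=5, p(5)=7, p(6)=11, p(7)=15, p(8)=22, p(9)=30, p(10)=42, p(11)=56, p(12)=77, p(13)=101, p(14)=135, p(15)=176, p(16)=231, p(17)=297.
Final step: p(18) = p(17) + p(16) - p(13) - p(11) + p(6) + p(3)
= 297 + 231 - 101 - 56 + 11 + 3
= 385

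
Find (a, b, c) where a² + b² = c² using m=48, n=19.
(1943, 1824, 2665)

Euclid's formula: a = m² - n², b = 2mn, c = m² + n²
m = 48, n = 19
a = 48² - 19² = 2304 - 361 = 1943
b = 2 × 48 × 19 = 1824
c = 48² + 19² = 2304 + 361 = 2665
Verification: 1943² + 1824² = 3775249 + 3326976 = 7102225 = 2665² ✓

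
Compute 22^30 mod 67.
40

Repeated squaring. Binary of 30 = 11110.
22^1 ≡ 22 (mod 67); 22^2 ≡ 15 (mod 67); 22^4 ≡ 24 (mod 67); 22^8 ≡ 40 (mod 67); 22^16 ≡ 59 (mod 67)
22^30 = 22^2 × 22^4 × 22^8 × 22^16 ≡ 40 (mod 67)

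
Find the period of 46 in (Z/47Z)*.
2

47 is prime, so ord(46) divides φ(47) = 46.
Divisors of 46: 1, 2, 23, 46.
Repeated squaring: 46^1 ≡ 46, 46^2 ≡ 1, 46^4 ≡ 1, 46^8 ≡ 1, 46^16 ≡ 1, 46^32 ≡ 1 (mod 47).
Test 46^d mod 47 for each divisor d in increasing order:
46^1 ≡ 46
46^2 ≡ 1  ← first divisor giving 1
The order is 2.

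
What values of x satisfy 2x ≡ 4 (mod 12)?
x ≡ 2 (mod 6)

gcd(2, 12) = 2, which divides 4, so solutions exist.
Divide through by 2: x ≡ 2 (mod 6).
The coefficient of x is now 1, so x ≡ 2 (mod 6).
Check: 2 × 2 = 4 ≡ 4 (mod 12).
x ≡ 2 (mod 6), giving 2 solutions mod 12.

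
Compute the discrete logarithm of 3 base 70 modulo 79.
59

Baby-step giant-step with step n = ⌈√79⌉ = 9.
Baby steps 70^j mod 79 (j:value) for j=0..8: 0:1, 1:70, 2:2, 3:61, 4:4, 5:43, 6:8, 7:7, 8:16.
Giant-step multiplier: 70^(-9) ≡ 70^(78-9) = 70^69 ≡ 17 (mod 79).
Giant steps γ_i = 3·17^i mod 79: γ_0=3, γ_1=51, γ_2=77, γ_3=45, γ_4=54, γ_5=49, γ_6=43 (in table at j=5).
x = i·n + j = 6·9 + 5 = 59.
Check: 70^59 ≡ 3 (mod 79).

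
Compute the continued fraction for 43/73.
[0; 1, 1, 2, 3, 4]

Euclidean algorithm steps:
43 = 0 × 73 + 43
73 = 1 × 43 + 30
43 = 1 × 30 + 13
30 = 2 × 13 + 4
13 = 3 × 4 + 1
4 = 4 × 1 + 0
Continued fraction: [0; 1, 1, 2, 3, 4]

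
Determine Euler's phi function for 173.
172

173 = 173
φ(n) = n × ∏(1 - 1/p) for each prime p dividing n
φ(173) = 173 × (1 - 1/173) = 172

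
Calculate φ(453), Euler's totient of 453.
300

453 = 3 × 151
φ(n) = n × ∏(1 - 1/p) for each prime p dividing n
φ(453) = 453 × (1 - 1/3) × (1 - 1/151) = 300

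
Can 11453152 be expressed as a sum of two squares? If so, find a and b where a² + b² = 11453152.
Not possible

Factorization: 11453152 = 2^5 × 71^3
By Fermat: n is sum of two squares iff every prime p ≡ 3 (mod 4) appears to even power.
Prime(s) ≡ 3 (mod 4) with odd exponent: [(71, 3)]
Therefore 11453152 cannot be expressed as a² + b².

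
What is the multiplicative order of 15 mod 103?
51

103 is prime, so ord(15) divides φ(103) = 102.
Divisors of 102: 1, 2, 3, 6, 17, 34, 51, 102.
Repeated squaring: 15^1 ≡ 15, 15^2 ≡ 19, 15^4 ≡ 52, 15^8 ≡ 26, 15^16 ≡ 58, 15^32 ≡ 68, 15^64 ≡ 92 (mod 103).
Test 15^d mod 103 for each divisor d in increasing order:
15^1 ≡ 15
15^2 ≡ 19
15^3 = 15^2·15^1 ≡ 79
15^6 = 15^4·15^2 ≡ 61
15^17 = 15^16·15^1 ≡ 46
15^34 = 15^32·15^2 ≡ 56
15^51 = 15^32·15^16·15^2·15^1 ≡ 1  ← first divisor giving 1
The order is 51.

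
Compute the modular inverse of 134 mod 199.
150

gcd(134, 199) = 1, so the inverse exists.
Extended Euclidean algorithm on (199, 134):
199 = 1 × 134 + 65  ⟹  65 = (1)·199 + (-1)·134
134 = 2 × 65 + 4  ⟹  4 = (-2)·199 + (3)·134
65 = 16 × 4 + 1  ⟹  1 = (33)·199 + (-49)·134
So (-49)·134 ≡ 1 (mod 199), i.e. 134^(-1) ≡ -49 ≡ 150 (mod 199).
Check: 134 × 150 = 20100 ≡ 1 (mod 199)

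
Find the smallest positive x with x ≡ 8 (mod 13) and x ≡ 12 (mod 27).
255

Using Chinese Remainder Theorem:
M = 13 × 27 = 351
M1 = 27, M2 = 13
y1 = 27^(-1) mod 13 = 1
y2 = 13^(-1) mod 27 = 25
x = (8×27×1 + 12×13×25) mod 351 = 255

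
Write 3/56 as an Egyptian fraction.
1/19 + 1/1064

Greedy algorithm:
3/56: ceiling(56/3) = 19, use 1/19
1/1064: ceiling(1064/1) = 1064, use 1/1064
Result: 3/56 = 1/19 + 1/1064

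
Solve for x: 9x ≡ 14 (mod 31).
x ≡ 5 (mod 31)

gcd(9, 31) = 1, which divides 14, so solutions exist.
Find 9^(-1) mod 31 by the extended Euclidean algorithm:
31 = 3 × 9 + 4  ⟹  4 = (1)·31 + (-3)·9
9 = 2 × 4 + 1  ⟹  1 = (-2)·31 + (7)·9
So (7)·9 ≡ 1 (mod 31), i.e. 9^(-1) ≡ 7 (mod 31).
x ≡ 7 × 14 = 98 ≡ 5 (mod 31).
Check: 9 × 5 = 45 ≡ 14 (mod 31).
Unique solution: x ≡ 5 (mod 31)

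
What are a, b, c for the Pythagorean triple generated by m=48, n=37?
(935, 3552, 3673)

Euclid's formula: a = m² - n², b = 2mn, c = m² + n²
m = 48, n = 37
a = 48² - 37² = 2304 - 1369 = 935
b = 2 × 48 × 37 = 3552
c = 48² + 37² = 2304 + 1369 = 3673
Verification: 935² + 3552² = 874225 + 12616704 = 13490929 = 3673² ✓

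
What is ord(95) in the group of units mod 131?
130

131 is prime, so ord(95) divides φ(131) = 130.
Divisors of 130: 1, 2, 5, 10, 13, 26, 65, 130.
Repeated squaring: 95^1 ≡ 95, 95^2 ≡ 117, 95^4 ≡ 65, 95^8 ≡ 33, 95^16 ≡ 41, 95^32 ≡ 109, 95^64 ≡ 91, 95^128 ≡ 28 (mod 131).
Test 95^d mod 131 for each divisor d in increasing order:
95^1 ≡ 95
95^2 ≡ 117
95^5 = 95^4·95^1 ≡ 18
95^10 = 95^8·95^2 ≡ 62
95^13 = 95^8·95^4·95^1 ≡ 70
95^26 = 95^16·95^8·95^2 ≡ 53
95^65 = 95^64·95^1 ≡ 130
95^130 = 95^128·95^2 ≡ 1  ← first divisor giving 1
The order is 130.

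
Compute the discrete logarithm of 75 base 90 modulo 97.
24

Baby-step giant-step with step n = ⌈√97⌉ = 10.
Baby steps 90^j mod 97 (j:value) for j=0..9: 0:1, 1:90, 2:49, 3:45, 4:73, 5:71, 6:85, 7:84, 8:91, 9:42.
Giant-step multiplier: 90^(-10) ≡ 90^(96-10) = 90^86 ≡ 32 (mod 97).
Giant steps γ_i = 75·32^i mod 97: γ_0=75, γ_1=72, γ_2=73 (in table at j=4).
x = i·n + j = 2·10 + 4 = 24.
Check: 90^24 ≡ 75 (mod 97).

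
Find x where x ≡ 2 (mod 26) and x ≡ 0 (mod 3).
54

Using Chinese Remainder Theorem:
M = 26 × 3 = 78
M1 = 3, M2 = 26
y1 = 3^(-1) mod 26 = 9
y2 = 26^(-1) mod 3 = 2
x = (2×3×9 + 0×26×2) mod 78 = 54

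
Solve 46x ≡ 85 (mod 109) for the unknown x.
x ≡ 99 (mod 109)

gcd(46, 109) = 1, which divides 85, so solutions exist.
Find 46^(-1) mod 109 by the extended Euclidean algorithm:
109 = 2 × 46 + 17  ⟹  17 = (1)·109 + (-2)·46
46 = 2 × 17 + 12  ⟹  12 = (-2)·109 + (5)·46
17 = 1 × 12 + 5  ⟹  5 = (3)·109 + (-7)·46
12 = 2 × 5 + 2  ⟹  2 = (-8)·109 + (19)·46
5 = 2 × 2 + 1  ⟹  1 = (19)·109 + (-45)·46
So (-45)·46 ≡ 1 (mod 109), i.e. 46^(-1) ≡ -45 ≡ 64 (mod 109).
x ≡ 64 × 85 = 5440 ≡ 99 (mod 109).
Check: 46 × 99 = 4554 ≡ 85 (mod 109).
Unique solution: x ≡ 99 (mod 109)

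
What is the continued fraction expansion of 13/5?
[2; 1, 1, 2]

Euclidean algorithm steps:
13 = 2 × 5 + 3
5 = 1 × 3 + 2
3 = 1 × 2 + 1
2 = 2 × 1 + 0
Continued fraction: [2; 1, 1, 2]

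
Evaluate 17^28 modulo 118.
7

Repeated squaring. Binary of 28 = 11100.
17^1 ≡ 17 (mod 118); 17^2 ≡ 53 (mod 118); 17^4 ≡ 95 (mod 118); 17^8 ≡ 57 (mod 118); 17^16 ≡ 63 (mod 118)
17^28 = 17^4 × 17^8 × 17^16 ≡ 7 (mod 118)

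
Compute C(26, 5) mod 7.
1

Using Lucas' theorem:
Write n=26 and k=5 in base 7:
n in base 7: [3, 5]
k in base 7: [0, 5]
C(26,5) mod 7 = ∏ C(n_i, k_i) mod 7
Digit binomials (mod 7): C(3,0) = 1; C(5,5) = 1
Product: 1 × 1 = 1 ≡ 1 (mod 7)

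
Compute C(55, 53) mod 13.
3

Using Lucas' theorem:
Write n=55 and k=53 in base 13:
n in base 13: [4, 3]
k in base 13: [4, 1]
C(55,53) mod 13 = ∏ C(n_i, k_i) mod 13
Digit binomials (mod 13): C(4,4) = 1; C(3,1) = 3
Product: 1 × 3 = 3 ≡ 3 (mod 13)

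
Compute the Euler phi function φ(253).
220

253 = 11 × 23
φ(n) = n × ∏(1 - 1/p) for each prime p dividing n
φ(253) = 253 × (1 - 1/11) × (1 - 1/23) = 220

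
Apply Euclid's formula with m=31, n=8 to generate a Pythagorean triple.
(897, 496, 1025)

Euclid's formula: a = m² - n², b = 2mn, c = m² + n²
m = 31, n = 8
a = 31² - 8² = 961 - 64 = 897
b = 2 × 31 × 8 = 496
c = 31² + 8² = 961 + 64 = 1025
Verification: 897² + 496² = 804609 + 246016 = 1050625 = 1025² ✓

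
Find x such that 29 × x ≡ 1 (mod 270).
149

gcd(29, 270) = 1, so the inverse exists.
Extended Euclidean algorithm on (270, 29):
270 = 9 × 29 + 9  ⟹  9 = (1)·270 + (-9)·29
29 = 3 × 9 + 2  ⟹  2 = (-3)·270 + (28)·29
9 = 4 × 2 + 1  ⟹  1 = (13)·270 + (-121)·29
So (-121)·29 ≡ 1 (mod 270), i.e. 29^(-1) ≡ -121 ≡ 149 (mod 270).
Check: 29 × 149 = 4321 ≡ 1 (mod 270)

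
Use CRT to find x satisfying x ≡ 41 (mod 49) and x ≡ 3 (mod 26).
237

Using Chinese Remainder Theorem:
M = 49 × 26 = 1274
M1 = 26, M2 = 49
y1 = 26^(-1) mod 49 = 17
y2 = 49^(-1) mod 26 = 17
x = (41×26×17 + 3×49×17) mod 1274 = 237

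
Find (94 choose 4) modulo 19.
1

Using Lucas' theorem:
Write n=94 and k=4 in base 19:
n in base 19: [4, 18]
k in base 19: [0, 4]
C(94,4) mod 19 = ∏ C(n_i, k_i) mod 19
Digit binomials (mod 19): C(4,0) = 1; C(18,4) = 3060 ≡ 1
Product: 1 × 1 = 1 ≡ 1 (mod 19)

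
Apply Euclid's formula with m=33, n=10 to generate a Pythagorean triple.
(989, 660, 1189)

Euclid's formula: a = m² - n², b = 2mn, c = m² + n²
m = 33, n = 10
a = 33² - 10² = 1089 - 100 = 989
b = 2 × 33 × 10 = 660
c = 33² + 10² = 1089 + 100 = 1189
Verification: 989² + 660² = 978121 + 435600 = 1413721 = 1189² ✓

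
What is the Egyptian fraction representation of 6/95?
1/16 + 1/1520

Greedy algorithm:
6/95: ceiling(95/6) = 16, use 1/16
1/1520: ceiling(1520/1) = 1520, use 1/1520
Result: 6/95 = 1/16 + 1/1520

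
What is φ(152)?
72

152 = 2^3 × 19
φ(n) = n × ∏(1 - 1/p) for each prime p dividing n
φ(152) = 152 × (1 - 1/2) × (1 - 1/19) = 72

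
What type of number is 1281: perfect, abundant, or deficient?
deficient

Proper divisors of 1281: sum = 1 + 3 + 7 + 21 + 61 + 183 + 427 = 703
Since 703 < 1281, 1281 is deficient.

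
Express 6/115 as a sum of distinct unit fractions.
1/20 + 1/460

Greedy algorithm:
6/115: ceiling(115/6) = 20, use 1/20
1/460: ceiling(460/1) = 460, use 1/460
Result: 6/115 = 1/20 + 1/460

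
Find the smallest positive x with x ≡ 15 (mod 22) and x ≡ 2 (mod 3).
59

Using Chinese Remainder Theorem:
M = 22 × 3 = 66
M1 = 3, M2 = 22
y1 = 3^(-1) mod 22 = 15
y2 = 22^(-1) mod 3 = 1
x = (15×3×15 + 2×22×1) mod 66 = 59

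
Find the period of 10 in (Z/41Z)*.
5

41 is prime, so ord(10) divides φ(41) = 40.
Divisors of 40: 1, 2, 4, 5, 8, 10, 20, 40.
Repeated squaring: 10^1 ≡ 10, 10^2 ≡ 18, 10^4 ≡ 37, 10^8 ≡ 16, 10^16 ≡ 10, 10^32 ≡ 18 (mod 41).
Test 10^d mod 41 for each divisor d in increasing order:
10^1 ≡ 10
10^2 ≡ 18
10^4 ≡ 37
10^5 = 10^4·10^1 ≡ 1  ← first divisor giving 1
The order is 5.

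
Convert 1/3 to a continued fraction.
[0; 3]

Euclidean algorithm steps:
1 = 0 × 3 + 1
3 = 3 × 1 + 0
Continued fraction: [0; 3]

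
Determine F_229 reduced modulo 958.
637

Matrix identity: Q^n = [[F_(n+1), F_n], [F_n, F_(n-1)]] with Q = [[1,1],[1,0]].
n = 229 = 11100101₂. Square-and-multiply, entries mod 958:
Q^1 = [[1,1],[1,0]]
Q^3 = (Q^1)²·Q = [[3,2],[2,1]]
Q^7 = (Q^3)²·Q = [[21,13],[13,8]]
Q^14 = (Q^7)² = [[610,377],[377,233]]
Q^28 = (Q^14)² = [[741,713],[713,28]]
Q^57 = (Q^28)²·Q = [[139,776],[776,321]]
Q^114 = (Q^57)² = [[713,584],[584,129]]
Q^229 = (Q^114)²·Q = [[911,637],[637,274]]
F_229 mod 958 = Q^229[0][1] = 637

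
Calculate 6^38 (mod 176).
48

Repeated squaring. Binary of 38 = 100110.
6^1 ≡ 6 (mod 176); 6^2 ≡ 36 (mod 176); 6^4 ≡ 64 (mod 176); 6^8 ≡ 48 (mod 176); 6^16 ≡ 16 (mod 176); 6^32 ≡ 80 (mod 176)
6^38 = 6^2 × 6^4 × 6^32 ≡ 48 (mod 176)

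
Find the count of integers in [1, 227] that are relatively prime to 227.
226

227 = 227
φ(n) = n × ∏(1 - 1/p) for each prime p dividing n
φ(227) = 227 × (1 - 1/227) = 226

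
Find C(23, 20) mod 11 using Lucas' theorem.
0

Using Lucas' theorem:
Write n=23 and k=20 in base 11:
n in base 11: [2, 1]
k in base 11: [1, 9]
C(23,20) mod 11 = ∏ C(n_i, k_i) mod 11
Digit binomials (mod 11): C(2,1) = 2; C(1,9) = 0 (k_i > n_i)
Product: 2 × 0 = 0 ≡ 0 (mod 11)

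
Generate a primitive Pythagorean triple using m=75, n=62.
(1781, 9300, 9469)

Euclid's formula: a = m² - n², b = 2mn, c = m² + n²
m = 75, n = 62
a = 75² - 62² = 5625 - 3844 = 1781
b = 2 × 75 × 62 = 9300
c = 75² + 62² = 5625 + 3844 = 9469
Verification: 1781² + 9300² = 3171961 + 86490000 = 89661961 = 9469² ✓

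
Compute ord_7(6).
2

7 is prime, so ord(6) divides φ(7) = 6.
Divisors of 6: 1, 2, 3, 6.
Repeated squaring: 6^1 ≡ 6, 6^2 ≡ 1, 6^4 ≡ 1 (mod 7).
Test 6^d mod 7 for each divisor d in increasing order:
6^1 ≡ 6
6^2 ≡ 1  ← first divisor giving 1
The order is 2.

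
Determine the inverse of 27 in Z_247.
183

gcd(27, 247) = 1, so the inverse exists.
Extended Euclidean algorithm on (247, 27):
247 = 9 × 27 + 4  ⟹  4 = (1)·247 + (-9)·27
27 = 6 × 4 + 3  ⟹  3 = (-6)·247 + (55)·27
4 = 1 × 3 + 1  ⟹  1 = (7)·247 + (-64)·27
So (-64)·27 ≡ 1 (mod 247), i.e. 27^(-1) ≡ -64 ≡ 183 (mod 247).
Check: 27 × 183 = 4941 ≡ 1 (mod 247)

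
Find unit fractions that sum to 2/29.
1/15 + 1/435

Greedy algorithm:
2/29: ceiling(29/2) = 15, use 1/15
1/435: ceiling(435/1) = 435, use 1/435
Result: 2/29 = 1/15 + 1/435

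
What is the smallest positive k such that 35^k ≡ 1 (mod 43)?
7

43 is prime, so ord(35) divides φ(43) = 42.
Divisors of 42: 1, 2, 3, 6, 7, 14, 21, 42.
Repeated squaring: 35^1 ≡ 35, 35^2 ≡ 21, 35^4 ≡ 11, 35^8 ≡ 35, 35^16 ≡ 21, 35^32 ≡ 11 (mod 43).
Test 35^d mod 43 for each divisor d in increasing order:
35^1 ≡ 35
35^2 ≡ 21
35^3 = 35^2·35^1 ≡ 4
35^6 = 35^4·35^2 ≡ 16
35^7 = 35^4·35^2·35^1 ≡ 1  ← first divisor giving 1
The order is 7.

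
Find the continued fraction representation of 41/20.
[2; 20]

Euclidean algorithm steps:
41 = 2 × 20 + 1
20 = 20 × 1 + 0
Continued fraction: [2; 20]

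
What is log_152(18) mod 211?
141

Baby-step giant-step with step n = ⌈√211⌉ = 15.
Baby steps 152^j mod 211 (j:value) for j=0..14: 0:1, 1:152, 2:105, 3:135, 4:53, 5:38, 6:79, 7:192, 8:66, 9:115, 10:178, 11:48, 12:122, 13:187, 14:150.
Giant-step multiplier: 152^(-15) ≡ 152^(210-15) = 152^195 ≡ 88 (mod 211).
Giant steps γ_i = 18·88^i mod 211: γ_0=18, γ_1=107, γ_2=132, γ_3=11, γ_4=124, γ_5=151, γ_6=206, γ_7=193, γ_8=104, γ_9=79 (in table at j=6).
x = i·n + j = 9·15 + 6 = 141.
Check: 152^141 ≡ 18 (mod 211).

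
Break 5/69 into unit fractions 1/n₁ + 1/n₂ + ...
1/14 + 1/966

Greedy algorithm:
5/69: ceiling(69/5) = 14, use 1/14
1/966: ceiling(966/1) = 966, use 1/966
Result: 5/69 = 1/14 + 1/966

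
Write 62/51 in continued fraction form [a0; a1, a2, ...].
[1; 4, 1, 1, 1, 3]

Euclidean algorithm steps:
62 = 1 × 51 + 11
51 = 4 × 11 + 7
11 = 1 × 7 + 4
7 = 1 × 4 + 3
4 = 1 × 3 + 1
3 = 3 × 1 + 0
Continued fraction: [1; 4, 1, 1, 1, 3]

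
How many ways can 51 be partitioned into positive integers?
239943

p(n) counts ways to write n as a sum of positive integers (order ignored).
Euler's pentagonal recurrence: p(k) = p(k-1) + p(k-2) - p(k-5) - p(k-7) + p(k-12) + p(k-15) - ... (offsets j(3j∓1)/2, signs ++--, p(0)=1, p(<0)=0).
DP table for k = 0..50: p(0)=1, p(1)=1, p(2)=2, p(3)=3, p(4)=5, p(5)=7, p(6)=11, p(7)=15, p(8)=22, p(9)=30, p(10)=42, p(11)=56, p(12)=77, p(13)=101, p(14)=135, p(15)=176, p(16)=231, p(17)=297, p(18)=385, p(19)=490, p(20)=627, p(21)=792, p(22)=1002, p(23)=1255, p(24)=1575, p(25)=1958, p(26)=2436, p(27)=3010, p(28)=3718, p(29)=4565, p(30)=5604, p(31)=6842, p(32)=8349, p(33)=10143, p(34)=12310, p(35)=14883, p(36)=17977, p(37)=21637, p(38)=26015, p(39)=31185, p(40)=37338, p(41)=44583, p(42)=53174, p(43)=63261, p(44)=75175, p(45)=89134, p(46)=105558, p(47)=124754, p(48)=147273, p(49)=173525, p(50)=204226.
Final step: p(51) = p(50) + p(49) - p(46) - p(44) + p(39) + p(36) - p(29) - p(25) + p(16) + p(11) - p(0)
= 204226 + 173525 - 105558 - 75175 + 31185 + 17977 - 4565 - 1958 + 231 + 56 - 1
= 239943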